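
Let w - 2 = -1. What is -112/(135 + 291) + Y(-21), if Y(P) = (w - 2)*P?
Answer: 4417/213 ≈ 20.737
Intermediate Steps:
w = 1 (w = 2 - 1 = 1)
Y(P) = -P (Y(P) = (1 - 2)*P = -P)
-112/(135 + 291) + Y(-21) = -112/(135 + 291) - 1*(-21) = -112/426 + 21 = -112*1/426 + 21 = -56/213 + 21 = 4417/213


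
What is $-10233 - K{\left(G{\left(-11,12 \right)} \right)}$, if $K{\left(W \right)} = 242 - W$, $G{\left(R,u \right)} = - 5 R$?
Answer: $-10420$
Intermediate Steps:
$-10233 - K{\left(G{\left(-11,12 \right)} \right)} = -10233 - \left(242 - \left(-5\right) \left(-11\right)\right) = -10233 - \left(242 - 55\right) = -10233 - 187 = -10420$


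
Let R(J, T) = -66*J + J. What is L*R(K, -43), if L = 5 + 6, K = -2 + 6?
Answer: -2860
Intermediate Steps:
K = 4
R(J, T) = -65*J
L = 11
L*R(K, -43) = 11*(-65*4) = 11*(-260) = -2860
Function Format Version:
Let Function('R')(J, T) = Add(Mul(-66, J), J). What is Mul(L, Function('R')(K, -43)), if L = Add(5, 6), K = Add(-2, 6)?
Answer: -2860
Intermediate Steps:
K = 4
Function('R')(J, T) = Mul(-65, J)
L = 11
Mul(L, Function('R')(K, -43)) = Mul(11, Mul(-65, 4)) = Mul(11, -260) = -2860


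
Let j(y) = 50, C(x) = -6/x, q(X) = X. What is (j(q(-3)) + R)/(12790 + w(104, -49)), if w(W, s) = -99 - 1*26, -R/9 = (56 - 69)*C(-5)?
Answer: 56/3725 ≈ 0.015034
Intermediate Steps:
R = 702/5 (R = -9*(56 - 69)*(-6/(-5)) = -(-117)*(-6*(-⅕)) = -(-117)*6/5 = -9*(-78/5) = 702/5 ≈ 140.40)
w(W, s) = -125 (w(W, s) = -99 - 26 = -125)
(j(q(-3)) + R)/(12790 + w(104, -49)) = (50 + 702/5)/(12790 - 125) = (952/5)/12665 = (952/5)*(1/12665) = 56/3725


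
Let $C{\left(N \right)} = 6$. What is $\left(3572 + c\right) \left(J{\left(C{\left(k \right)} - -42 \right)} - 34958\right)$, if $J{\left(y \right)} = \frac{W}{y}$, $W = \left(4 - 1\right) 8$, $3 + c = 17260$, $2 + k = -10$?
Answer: $- \frac{1456259535}{2} \approx -7.2813 \cdot 10^{8}$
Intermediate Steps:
$k = -12$ ($k = -2 - 10 = -12$)
$c = 17257$ ($c = -3 + 17260 = 17257$)
$W = 24$ ($W = 3 \cdot 8 = 24$)
$J{\left(y \right)} = \frac{24}{y}$
$\left(3572 + c\right) \left(J{\left(C{\left(k \right)} - -42 \right)} - 34958\right) = \left(3572 + 17257\right) \left(\frac{24}{6 - -42} - 34958\right) = 20829 \left(\frac{24}{6 + 42} - 34958\right) = 20829 \left(\frac{24}{48} - 34958\right) = 20829 \left(24 \cdot \frac{1}{48} - 34958\right) = 20829 \left(\frac{1}{2} - 34958\right) = 20829 \left(- \frac{69915}{2}\right) = - \frac{1456259535}{2}$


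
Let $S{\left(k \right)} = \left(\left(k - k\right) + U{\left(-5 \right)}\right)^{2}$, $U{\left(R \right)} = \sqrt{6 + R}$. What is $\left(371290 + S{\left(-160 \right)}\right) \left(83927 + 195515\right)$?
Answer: $103754299622$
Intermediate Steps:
$S{\left(k \right)} = 1$ ($S{\left(k \right)} = \left(\left(k - k\right) + \sqrt{6 - 5}\right)^{2} = \left(0 + \sqrt{1}\right)^{2} = \left(0 + 1\right)^{2} = 1^{2} = 1$)
$\left(371290 + S{\left(-160 \right)}\right) \left(83927 + 195515\right) = \left(371290 + 1\right) \left(83927 + 195515\right) = 371291 \cdot 279442 = 103754299622$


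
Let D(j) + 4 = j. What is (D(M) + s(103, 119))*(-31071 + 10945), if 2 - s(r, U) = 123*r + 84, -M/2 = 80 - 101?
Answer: 255861838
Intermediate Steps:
M = 42 (M = -2*(80 - 101) = -2*(-21) = 42)
s(r, U) = -82 - 123*r (s(r, U) = 2 - (123*r + 84) = 2 - (84 + 123*r) = 2 + (-84 - 123*r) = -82 - 123*r)
D(j) = -4 + j
(D(M) + s(103, 119))*(-31071 + 10945) = ((-4 + 42) + (-82 - 123*103))*(-31071 + 10945) = (38 + (-82 - 12669))*(-20126) = (38 - 12751)*(-20126) = -12713*(-20126) = 255861838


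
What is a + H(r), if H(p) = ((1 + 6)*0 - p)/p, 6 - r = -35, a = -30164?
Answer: -30165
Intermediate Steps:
r = 41 (r = 6 - 1*(-35) = 6 + 35 = 41)
H(p) = -1 (H(p) = (7*0 - p)/p = (0 - p)/p = (-p)/p = -1)
a + H(r) = -30164 - 1 = -30165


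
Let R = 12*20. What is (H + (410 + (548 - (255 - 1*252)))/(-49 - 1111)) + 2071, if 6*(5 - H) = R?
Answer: 472161/232 ≈ 2035.2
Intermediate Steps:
R = 240
H = -35 (H = 5 - ⅙*240 = 5 - 40 = -35)
(H + (410 + (548 - (255 - 1*252)))/(-49 - 1111)) + 2071 = (-35 + (410 + (548 - (255 - 1*252)))/(-49 - 1111)) + 2071 = (-35 + (410 + (548 - (255 - 252)))/(-1160)) + 2071 = (-35 + (410 + (548 - 1*3))*(-1/1160)) + 2071 = (-35 + (410 + (548 - 3))*(-1/1160)) + 2071 = (-35 + (410 + 545)*(-1/1160)) + 2071 = (-35 + 955*(-1/1160)) + 2071 = (-35 - 191/232) + 2071 = -8311/232 + 2071 = 472161/232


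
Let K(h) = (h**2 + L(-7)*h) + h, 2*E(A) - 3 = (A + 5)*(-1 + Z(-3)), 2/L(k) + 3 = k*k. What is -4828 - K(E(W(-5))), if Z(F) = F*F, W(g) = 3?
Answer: -550639/92 ≈ -5985.2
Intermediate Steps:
Z(F) = F**2
L(k) = 2/(-3 + k**2) (L(k) = 2/(-3 + k*k) = 2/(-3 + k**2))
E(A) = 43/2 + 4*A (E(A) = 3/2 + ((A + 5)*(-1 + (-3)**2))/2 = 3/2 + ((5 + A)*(-1 + 9))/2 = 3/2 + ((5 + A)*8)/2 = 3/2 + (40 + 8*A)/2 = 3/2 + (20 + 4*A) = 43/2 + 4*A)
K(h) = h**2 + 24*h/23 (K(h) = (h**2 + (2/(-3 + (-7)**2))*h) + h = (h**2 + (2/(-3 + 49))*h) + h = (h**2 + (2/46)*h) + h = (h**2 + (2*(1/46))*h) + h = (h**2 + h/23) + h = h**2 + 24*h/23)
-4828 - K(E(W(-5))) = -4828 - (43/2 + 4*3)*(24 + 23*(43/2 + 4*3))/23 = -4828 - (43/2 + 12)*(24 + 23*(43/2 + 12))/23 = -4828 - 67*(24 + 23*(67/2))/(23*2) = -4828 - 67*(24 + 1541/2)/(23*2) = -4828 - 67*1589/(23*2*2) = -4828 - 1*106463/92 = -4828 - 106463/92 = -550639/92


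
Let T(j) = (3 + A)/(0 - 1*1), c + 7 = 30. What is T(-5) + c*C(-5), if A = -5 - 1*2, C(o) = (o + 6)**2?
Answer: 27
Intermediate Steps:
c = 23 (c = -7 + 30 = 23)
C(o) = (6 + o)**2
A = -7 (A = -5 - 2 = -7)
T(j) = 4 (T(j) = (3 - 7)/(0 - 1*1) = -4/(0 - 1) = -4/(-1) = -4*(-1) = 4)
T(-5) + c*C(-5) = 4 + 23*(6 - 5)**2 = 4 + 23*1**2 = 4 + 23*1 = 4 + 23 = 27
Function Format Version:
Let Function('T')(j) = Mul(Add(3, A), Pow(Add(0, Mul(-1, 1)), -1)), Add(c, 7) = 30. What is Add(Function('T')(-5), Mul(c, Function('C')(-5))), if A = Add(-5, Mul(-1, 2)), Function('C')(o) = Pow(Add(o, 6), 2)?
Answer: 27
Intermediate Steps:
c = 23 (c = Add(-7, 30) = 23)
Function('C')(o) = Pow(Add(6, o), 2)
A = -7 (A = Add(-5, -2) = -7)
Function('T')(j) = 4 (Function('T')(j) = Mul(Add(3, -7), Pow(Add(0, Mul(-1, 1)), -1)) = Mul(-4, Pow(Add(0, -1), -1)) = Mul(-4, Pow(-1, -1)) = Mul(-4, -1) = 4)
Add(Function('T')(-5), Mul(c, Function('C')(-5))) = Add(4, Mul(23, Pow(Add(6, -5), 2))) = Add(4, Mul(23, Pow(1, 2))) = Add(4, Mul(23, 1)) = Add(4, 23) = 27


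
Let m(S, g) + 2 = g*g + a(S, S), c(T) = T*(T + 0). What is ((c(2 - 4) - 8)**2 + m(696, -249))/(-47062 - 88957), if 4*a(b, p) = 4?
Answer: -62016/136019 ≈ -0.45594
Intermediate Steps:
a(b, p) = 1 (a(b, p) = (1/4)*4 = 1)
c(T) = T**2 (c(T) = T*T = T**2)
m(S, g) = -1 + g**2 (m(S, g) = -2 + (g*g + 1) = -2 + (g**2 + 1) = -2 + (1 + g**2) = -1 + g**2)
((c(2 - 4) - 8)**2 + m(696, -249))/(-47062 - 88957) = (((2 - 4)**2 - 8)**2 + (-1 + (-249)**2))/(-47062 - 88957) = (((-2)**2 - 8)**2 + (-1 + 62001))/(-136019) = ((4 - 8)**2 + 62000)*(-1/136019) = ((-4)**2 + 62000)*(-1/136019) = (16 + 62000)*(-1/136019) = 62016*(-1/136019) = -62016/136019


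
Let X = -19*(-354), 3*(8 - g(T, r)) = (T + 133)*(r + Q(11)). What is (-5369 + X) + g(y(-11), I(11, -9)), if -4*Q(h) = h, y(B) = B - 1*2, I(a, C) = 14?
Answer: 915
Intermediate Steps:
y(B) = -2 + B (y(B) = B - 2 = -2 + B)
Q(h) = -h/4
g(T, r) = 8 - (133 + T)*(-11/4 + r)/3 (g(T, r) = 8 - (T + 133)*(r - 1/4*11)/3 = 8 - (133 + T)*(r - 11/4)/3 = 8 - (133 + T)*(-11/4 + r)/3)
X = 6726
(-5369 + X) + g(y(-11), I(11, -9)) = (-5369 + 6726) + (1559/12 - 133/3*14 + 11*(-2 - 11)/12 - 1/3*(-2 - 11)*14) = 1357 + (1559/12 - 1862/3 + (11/12)*(-13) - 1/3*(-13)*14) = 1357 + (1559/12 - 1862/3 - 143/12 + 182/3) = 1357 - 442 = 915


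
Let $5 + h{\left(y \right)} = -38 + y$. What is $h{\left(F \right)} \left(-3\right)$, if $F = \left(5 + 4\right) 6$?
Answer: $-33$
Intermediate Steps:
$F = 54$ ($F = 9 \cdot 6 = 54$)
$h{\left(y \right)} = -43 + y$ ($h{\left(y \right)} = -5 + \left(-38 + y\right) = -43 + y$)
$h{\left(F \right)} \left(-3\right) = \left(-43 + 54\right) \left(-3\right) = 11 \left(-3\right) = -33$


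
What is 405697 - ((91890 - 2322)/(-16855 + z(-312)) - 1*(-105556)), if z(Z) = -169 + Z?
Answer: 650416743/2167 ≈ 3.0015e+5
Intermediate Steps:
405697 - ((91890 - 2322)/(-16855 + z(-312)) - 1*(-105556)) = 405697 - ((91890 - 2322)/(-16855 + (-169 - 312)) - 1*(-105556)) = 405697 - (89568/(-16855 - 481) + 105556) = 405697 - (89568/(-17336) + 105556) = 405697 - (89568*(-1/17336) + 105556) = 405697 - (-11196/2167 + 105556) = 405697 - 1*228728656/2167 = 405697 - 228728656/2167 = 650416743/2167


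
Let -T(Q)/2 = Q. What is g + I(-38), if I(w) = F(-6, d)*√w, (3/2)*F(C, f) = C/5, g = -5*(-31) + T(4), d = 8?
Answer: 147 - 4*I*√38/5 ≈ 147.0 - 4.9315*I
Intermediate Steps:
T(Q) = -2*Q
g = 147 (g = -5*(-31) - 2*4 = 155 - 8 = 147)
F(C, f) = 2*C/15 (F(C, f) = 2*(C/5)/3 = 2*C/15)
I(w) = -4*√w/5 (I(w) = ((2/15)*(-6))*√w = -4*√w/5)
g + I(-38) = 147 - 4*I*√38/5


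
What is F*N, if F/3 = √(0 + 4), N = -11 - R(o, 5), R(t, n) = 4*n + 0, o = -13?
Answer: -186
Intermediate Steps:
R(t, n) = 4*n
N = -31 (N = -11 - 4*5 = -11 - 1*20 = -11 - 20 = -31)
F = 6 (F = 3*√(0 + 4) = 3*√4 = 3*2 = 6)
F*N = 6*(-31) = -186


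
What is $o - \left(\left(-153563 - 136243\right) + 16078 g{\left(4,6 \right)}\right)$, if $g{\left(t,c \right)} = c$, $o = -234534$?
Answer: $-41196$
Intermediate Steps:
$o - \left(\left(-153563 - 136243\right) + 16078 g{\left(4,6 \right)}\right) = -234534 - \left(\left(-153563 - 136243\right) + 16078 \cdot 6\right) = -234534 - \left(-289806 + 96468\right) = -234534 - -193338 = -234534 + 193338 = -41196$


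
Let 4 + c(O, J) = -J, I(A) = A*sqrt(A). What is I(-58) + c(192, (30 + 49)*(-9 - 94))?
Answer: 8133 - 58*I*sqrt(58) ≈ 8133.0 - 441.71*I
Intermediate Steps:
I(A) = A**(3/2)
c(O, J) = -4 - J
I(-58) + c(192, (30 + 49)*(-9 - 94)) = (-58)**(3/2) + (-4 - (30 + 49)*(-9 - 94)) = -58*I*sqrt(58) + (-4 - 79*(-103)) = -58*I*sqrt(58) + (-4 - 1*(-8137)) = -58*I*sqrt(58) + (-4 + 8137) = -58*I*sqrt(58) + 8133 = 8133 - 58*I*sqrt(58)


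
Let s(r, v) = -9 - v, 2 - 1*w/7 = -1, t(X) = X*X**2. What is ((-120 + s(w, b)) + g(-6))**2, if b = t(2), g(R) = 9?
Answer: 16384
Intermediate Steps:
t(X) = X**3
b = 8 (b = 2**3 = 8)
w = 21 (w = 14 - 7*(-1) = 14 + 7 = 21)
((-120 + s(w, b)) + g(-6))**2 = ((-120 + (-9 - 1*8)) + 9)**2 = ((-120 + (-9 - 8)) + 9)**2 = ((-120 - 17) + 9)**2 = (-137 + 9)**2 = (-128)**2 = 16384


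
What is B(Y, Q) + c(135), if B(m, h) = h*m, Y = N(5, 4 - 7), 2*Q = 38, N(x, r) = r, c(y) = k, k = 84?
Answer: 27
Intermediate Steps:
c(y) = 84
Q = 19 (Q = (½)*38 = 19)
Y = -3 (Y = 4 - 7 = -3)
B(Y, Q) + c(135) = 19*(-3) + 84 = -57 + 84 = 27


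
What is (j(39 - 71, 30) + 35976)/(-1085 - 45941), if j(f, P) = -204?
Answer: -17886/23513 ≈ -0.76069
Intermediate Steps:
(j(39 - 71, 30) + 35976)/(-1085 - 45941) = (-204 + 35976)/(-1085 - 45941) = 35772/(-47026) = 35772*(-1/47026) = -17886/23513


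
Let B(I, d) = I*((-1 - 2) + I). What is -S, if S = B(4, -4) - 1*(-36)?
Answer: -40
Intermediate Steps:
B(I, d) = I*(-3 + I)
S = 40 (S = 4*(-3 + 4) - 1*(-36) = 4*1 + 36 = 4 + 36 = 40)
-S = -1*40 = -40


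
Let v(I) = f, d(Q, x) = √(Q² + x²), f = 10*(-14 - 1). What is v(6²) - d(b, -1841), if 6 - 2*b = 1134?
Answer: -150 - √3707377 ≈ -2075.5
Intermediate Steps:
b = -564 (b = 3 - ½*1134 = 3 - 567 = -564)
f = -150 (f = 10*(-15) = -150)
v(I) = -150
v(6²) - d(b, -1841) = -150 - √((-564)² + (-1841)²) = -150 - √(318096 + 3389281) = -150 - √3707377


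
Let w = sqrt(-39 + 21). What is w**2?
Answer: -18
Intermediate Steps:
w = 3*I*sqrt(2) (w = sqrt(-18) = 3*I*sqrt(2) ≈ 4.2426*I)
w**2 = (3*I*sqrt(2))**2 = -18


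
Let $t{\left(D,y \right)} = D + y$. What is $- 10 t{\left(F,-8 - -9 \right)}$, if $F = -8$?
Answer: $70$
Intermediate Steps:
$- 10 t{\left(F,-8 - -9 \right)} = - 10 \left(-8 - -1\right) = - 10 \left(-8 + \left(-8 + 9\right)\right) = - 10 \left(-8 + 1\right) = \left(-10\right) \left(-7\right) = 70$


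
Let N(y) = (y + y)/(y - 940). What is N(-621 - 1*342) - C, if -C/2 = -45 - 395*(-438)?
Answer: 658306716/1903 ≈ 3.4593e+5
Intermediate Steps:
C = -345930 (C = -2*(-45 - 395*(-438)) = -2*(-45 + 173010) = -2*172965 = -345930)
N(y) = 2*y/(-940 + y) (N(y) = (2*y)/(-940 + y) = 2*y/(-940 + y))
N(-621 - 1*342) - C = 2*(-621 - 1*342)/(-940 + (-621 - 1*342)) - 1*(-345930) = 2*(-621 - 342)/(-940 + (-621 - 342)) + 345930 = 2*(-963)/(-940 - 963) + 345930 = 2*(-963)/(-1903) + 345930 = 2*(-963)*(-1/1903) + 345930 = 1926/1903 + 345930 = 658306716/1903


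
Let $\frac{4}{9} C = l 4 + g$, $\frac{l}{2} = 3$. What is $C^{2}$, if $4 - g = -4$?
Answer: $5184$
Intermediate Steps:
$g = 8$ ($g = 4 - -4 = 4 + 4 = 8$)
$l = 6$ ($l = 2 \cdot 3 = 6$)
$C = 72$ ($C = \frac{9 \left(6 \cdot 4 + 8\right)}{4} = \frac{9 \left(24 + 8\right)}{4} = \frac{9}{4} \cdot 32 = 72$)
$C^{2} = 72^{2} = 5184$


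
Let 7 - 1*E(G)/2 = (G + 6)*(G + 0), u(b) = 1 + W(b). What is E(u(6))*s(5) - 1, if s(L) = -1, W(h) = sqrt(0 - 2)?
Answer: -5 + 16*I*sqrt(2) ≈ -5.0 + 22.627*I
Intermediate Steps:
W(h) = I*sqrt(2) (W(h) = sqrt(-2) = I*sqrt(2))
u(b) = 1 + I*sqrt(2)
E(G) = 14 - 2*G*(6 + G) (E(G) = 14 - 2*(G + 6)*(G + 0) = 14 - 2*(6 + G)*G = 14 - 2*G*(6 + G))
E(u(6))*s(5) - 1 = (14 - 12*(1 + I*sqrt(2)) - 2*(1 + I*sqrt(2))**2)*(-1) - 1 = (14 + (-12 - 12*I*sqrt(2)) - 2*(1 + I*sqrt(2))**2)*(-1) - 1 = (2 - 2*(1 + I*sqrt(2))**2 - 12*I*sqrt(2))*(-1) - 1 = (-2 + 2*(1 + I*sqrt(2))**2 + 12*I*sqrt(2)) - 1 = -3 + 2*(1 + I*sqrt(2))**2 + 12*I*sqrt(2)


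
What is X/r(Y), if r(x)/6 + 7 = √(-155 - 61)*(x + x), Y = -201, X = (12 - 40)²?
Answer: -2744/104719539 + 315168*I*√6/34906513 ≈ -2.6203e-5 + 0.022116*I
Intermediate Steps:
X = 784 (X = (-28)² = 784)
r(x) = -42 + 72*I*x*√6 (r(x) = -42 + 6*(√(-155 - 61)*(x + x)) = -42 + 6*(√(-216)*(2*x)) = -42 + 6*((6*I*√6)*(2*x)) = -42 + 6*(12*I*x*√6) = -42 + 72*I*x*√6)
X/r(Y) = 784/(-42 + 72*I*(-201)*√6) = 784/(-42 - 14472*I*√6)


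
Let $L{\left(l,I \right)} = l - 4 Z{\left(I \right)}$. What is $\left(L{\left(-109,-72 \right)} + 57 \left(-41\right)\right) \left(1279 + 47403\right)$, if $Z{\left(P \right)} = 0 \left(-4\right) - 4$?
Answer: $-118297260$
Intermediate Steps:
$Z{\left(P \right)} = -4$ ($Z{\left(P \right)} = 0 - 4 = -4$)
$L{\left(l,I \right)} = 16 + l$ ($L{\left(l,I \right)} = l - -16 = l + 16 = 16 + l$)
$\left(L{\left(-109,-72 \right)} + 57 \left(-41\right)\right) \left(1279 + 47403\right) = \left(\left(16 - 109\right) + 57 \left(-41\right)\right) \left(1279 + 47403\right) = \left(-93 - 2337\right) 48682 = \left(-2430\right) 48682 = -118297260$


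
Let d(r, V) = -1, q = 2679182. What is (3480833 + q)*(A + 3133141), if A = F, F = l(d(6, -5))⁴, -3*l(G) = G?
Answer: 1563315846286330/81 ≈ 1.9300e+13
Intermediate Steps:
l(G) = -G/3
F = 1/81 (F = (-⅓*(-1))⁴ = (⅓)⁴ = 1/81 ≈ 0.012346)
A = 1/81 ≈ 0.012346
(3480833 + q)*(A + 3133141) = (3480833 + 2679182)*(1/81 + 3133141) = 6160015*(253784422/81) = 1563315846286330/81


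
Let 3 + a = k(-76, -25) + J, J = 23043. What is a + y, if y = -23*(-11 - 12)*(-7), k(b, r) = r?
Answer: 19312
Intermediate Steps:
y = -3703 (y = -23*(-23)*(-7) = 529*(-7) = -3703)
a = 23015 (a = -3 + (-25 + 23043) = -3 + 23018 = 23015)
a + y = 23015 - 3703 = 19312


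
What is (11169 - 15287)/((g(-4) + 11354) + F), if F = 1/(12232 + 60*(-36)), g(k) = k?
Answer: -41476496/114317201 ≈ -0.36282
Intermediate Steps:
F = 1/10072 (F = 1/(12232 - 2160) = 1/10072 ≈ 9.9285e-5)
(11169 - 15287)/((g(-4) + 11354) + F) = (11169 - 15287)/((-4 + 11354) + 1/10072) = -4118/(11350 + 1/10072) = -4118/114317201/10072 = -4118*10072/114317201 = -41476496/114317201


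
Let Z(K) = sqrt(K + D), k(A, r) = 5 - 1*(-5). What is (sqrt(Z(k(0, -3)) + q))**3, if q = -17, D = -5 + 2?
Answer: -I*(17 - sqrt(7))**(3/2) ≈ -54.384*I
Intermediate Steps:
D = -3
k(A, r) = 10 (k(A, r) = 5 + 5 = 10)
Z(K) = sqrt(-3 + K) (Z(K) = sqrt(K - 3) = sqrt(-3 + K))
(sqrt(Z(k(0, -3)) + q))**3 = (sqrt(sqrt(-3 + 10) - 17))**3 = (sqrt(sqrt(7) - 17))**3 = (sqrt(-17 + sqrt(7)))**3 = (-17 + sqrt(7))**(3/2)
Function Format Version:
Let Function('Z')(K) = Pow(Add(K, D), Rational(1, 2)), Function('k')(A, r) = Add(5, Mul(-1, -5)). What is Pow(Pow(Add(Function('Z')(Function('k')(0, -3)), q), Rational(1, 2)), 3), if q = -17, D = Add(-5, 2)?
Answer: Mul(-1, I, Pow(Add(17, Mul(-1, Pow(7, Rational(1, 2)))), Rational(3, 2))) ≈ Mul(-54.384, I)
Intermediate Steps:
D = -3
Function('k')(A, r) = 10 (Function('k')(A, r) = Add(5, 5) = 10)
Function('Z')(K) = Pow(Add(-3, K), Rational(1, 2)) (Function('Z')(K) = Pow(Add(K, -3), Rational(1, 2)) = Pow(Add(-3, K), Rational(1, 2)))
Pow(Pow(Add(Function('Z')(Function('k')(0, -3)), q), Rational(1, 2)), 3) = Pow(Pow(Add(Pow(Add(-3, 10), Rational(1, 2)), -17), Rational(1, 2)), 3) = Pow(Pow(Add(Pow(7, Rational(1, 2)), -17), Rational(1, 2)), 3) = Pow(Pow(Add(-17, Pow(7, Rational(1, 2))), Rational(1, 2)), 3) = Pow(Add(-17, Pow(7, Rational(1, 2))), Rational(3, 2))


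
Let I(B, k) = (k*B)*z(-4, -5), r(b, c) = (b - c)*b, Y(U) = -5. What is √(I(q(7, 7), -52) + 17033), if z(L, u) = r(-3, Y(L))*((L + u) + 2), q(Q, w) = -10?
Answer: √38873 ≈ 197.16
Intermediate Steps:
r(b, c) = b*(b - c)
z(L, u) = -12 - 6*L - 6*u (z(L, u) = (-3*(-3 - 1*(-5)))*((L + u) + 2) = (-3*(-3 + 5))*(2 + L + u) = (-3*2)*(2 + L + u) = -6*(2 + L + u) = -12 - 6*L - 6*u)
I(B, k) = 42*B*k (I(B, k) = (k*B)*(-12 - 6*(-4) - 6*(-5)) = (B*k)*(-12 + 24 + 30) = (B*k)*42 = 42*B*k)
√(I(q(7, 7), -52) + 17033) = √(42*(-10)*(-52) + 17033) = √(21840 + 17033) = √38873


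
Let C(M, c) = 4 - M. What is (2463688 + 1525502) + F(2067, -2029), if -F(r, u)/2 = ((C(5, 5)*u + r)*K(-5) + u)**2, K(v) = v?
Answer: -1009320972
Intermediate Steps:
F(r, u) = -2*(-5*r + 6*u)**2 (F(r, u) = -2*(((4 - 1*5)*u + r)*(-5) + u)**2 = -2*(((4 - 5)*u + r)*(-5) + u)**2 = -2*((-u + r)*(-5) + u)**2 = -2*((r - u)*(-5) + u)**2 = -2*((-5*r + 5*u) + u)**2 = -2*(-5*r + 6*u)**2)
(2463688 + 1525502) + F(2067, -2029) = (2463688 + 1525502) - 2*(-6*(-2029) + 5*2067)**2 = 3989190 - 2*(12174 + 10335)**2 = 3989190 - 2*22509**2 = 3989190 - 2*506655081 = 3989190 - 1013310162 = -1009320972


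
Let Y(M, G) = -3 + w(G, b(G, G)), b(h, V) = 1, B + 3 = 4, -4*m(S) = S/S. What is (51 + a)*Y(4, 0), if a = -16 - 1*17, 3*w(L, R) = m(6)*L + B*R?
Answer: -48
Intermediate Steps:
m(S) = -¼ (m(S) = -S/(4*S) = -¼*1 = -¼)
B = 1 (B = -3 + 4 = 1)
w(L, R) = -L/12 + R/3 (w(L, R) = (-L/4 + 1*R)/3 = (-L/4 + R)/3 = (R - L/4)/3 = -L/12 + R/3)
Y(M, G) = -8/3 - G/12 (Y(M, G) = -3 + (-G/12 + (⅓)*1) = -3 + (-G/12 + ⅓) = -3 + (⅓ - G/12) = -8/3 - G/12)
a = -33 (a = -16 - 17 = -33)
(51 + a)*Y(4, 0) = (51 - 33)*(-8/3 - 1/12*0) = 18*(-8/3 + 0) = 18*(-8/3) = -48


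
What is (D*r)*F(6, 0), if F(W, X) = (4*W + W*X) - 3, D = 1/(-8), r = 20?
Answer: -105/2 ≈ -52.500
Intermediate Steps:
D = -⅛ ≈ -0.12500
F(W, X) = -3 + 4*W + W*X
(D*r)*F(6, 0) = (-⅛*20)*(-3 + 4*6 + 6*0) = -5*(-3 + 24 + 0)/2 = -5/2*21 = -105/2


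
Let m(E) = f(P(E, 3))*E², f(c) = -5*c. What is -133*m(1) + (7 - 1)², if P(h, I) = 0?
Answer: 36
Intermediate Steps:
m(E) = 0 (m(E) = (-5*0)*E² = 0*E² = 0)
-133*m(1) + (7 - 1)² = -133*0 + (7 - 1)² = 0 + 6² = 0 + 36 = 36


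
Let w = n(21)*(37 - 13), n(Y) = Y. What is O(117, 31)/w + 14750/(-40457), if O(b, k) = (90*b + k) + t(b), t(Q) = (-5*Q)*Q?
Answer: -587311747/5097582 ≈ -115.21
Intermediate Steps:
t(Q) = -5*Q²
w = 504 (w = 21*(37 - 13) = 21*24 = 504)
O(b, k) = k - 5*b² + 90*b (O(b, k) = (90*b + k) - 5*b² = (k + 90*b) - 5*b² = k - 5*b² + 90*b)
O(117, 31)/w + 14750/(-40457) = (31 - 5*117² + 90*117)/504 + 14750/(-40457) = (31 - 5*13689 + 10530)*(1/504) + 14750*(-1/40457) = (31 - 68445 + 10530)*(1/504) - 14750/40457 = -57884*1/504 - 14750/40457 = -14471/126 - 14750/40457 = -587311747/5097582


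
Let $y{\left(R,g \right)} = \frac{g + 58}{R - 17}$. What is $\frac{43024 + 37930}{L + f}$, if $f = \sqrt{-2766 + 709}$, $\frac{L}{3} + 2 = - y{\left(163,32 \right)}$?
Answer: $- \frac{1693112433}{5645041} - \frac{2372721263 i \sqrt{17}}{5645041} \approx -299.93 - 1733.0 i$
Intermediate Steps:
$y{\left(R,g \right)} = \frac{58 + g}{-17 + R}$
$L = - \frac{573}{73}$ ($L = -6 + 3 \left(- \frac{58 + 32}{-17 + 163}\right) = -6 + 3 \left(- \frac{90}{146}\right) = -6 + 3 \left(\left(-1\right) \frac{45}{73}\right) = -6 + 3 \left(- \frac{45}{73}\right) = -6 - \frac{135}{73} = - \frac{573}{73} \approx -7.8493$)
$f = 11 i \sqrt{17}$ ($f = \sqrt{-2057} = 11 i \sqrt{17} \approx 45.354 i$)
$\frac{43024 + 37930}{L + f} = \frac{43024 + 37930}{- \frac{573}{73} + 11 i \sqrt{17}} = \frac{80954}{- \frac{573}{73} + 11 i \sqrt{17}}$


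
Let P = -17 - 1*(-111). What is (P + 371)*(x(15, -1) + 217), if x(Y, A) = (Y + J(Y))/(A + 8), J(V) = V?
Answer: 720285/7 ≈ 1.0290e+5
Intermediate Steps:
P = 94 (P = -17 + 111 = 94)
x(Y, A) = 2*Y/(8 + A) (x(Y, A) = (Y + Y)/(A + 8) = (2*Y)/(8 + A) = 2*Y/(8 + A))
(P + 371)*(x(15, -1) + 217) = (94 + 371)*(2*15/(8 - 1) + 217) = 465*(2*15/7 + 217) = 465*(2*15*(⅐) + 217) = 465*(30/7 + 217) = 465*(1549/7) = 720285/7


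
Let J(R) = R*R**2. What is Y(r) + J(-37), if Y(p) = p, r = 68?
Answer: -50585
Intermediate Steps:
J(R) = R**3
Y(r) + J(-37) = 68 + (-37)**3 = 68 - 50653 = -50585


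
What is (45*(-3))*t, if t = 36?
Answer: -4860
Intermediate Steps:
(45*(-3))*t = (45*(-3))*36 = -135*36 = -4860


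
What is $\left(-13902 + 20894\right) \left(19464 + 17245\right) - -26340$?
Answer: $256695668$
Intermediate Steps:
$\left(-13902 + 20894\right) \left(19464 + 17245\right) - -26340 = 6992 \cdot 36709 + 26340 = 256669328 + 26340 = 256695668$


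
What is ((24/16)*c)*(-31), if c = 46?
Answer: -2139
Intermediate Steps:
((24/16)*c)*(-31) = ((24/16)*46)*(-31) = ((24*(1/16))*46)*(-31) = ((3/2)*46)*(-31) = 69*(-31) = -2139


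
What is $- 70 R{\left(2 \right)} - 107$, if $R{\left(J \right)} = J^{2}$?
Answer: $-387$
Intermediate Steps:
$- 70 R{\left(2 \right)} - 107 = - 70 \cdot 2^{2} - 107 = \left(-70\right) 4 - 107 = -280 - 107 = -387$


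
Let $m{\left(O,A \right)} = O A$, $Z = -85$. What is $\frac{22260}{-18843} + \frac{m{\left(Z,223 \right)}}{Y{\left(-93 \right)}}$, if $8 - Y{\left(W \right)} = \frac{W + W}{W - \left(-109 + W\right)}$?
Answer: $- \frac{12984993055}{6645298} \approx -1954.0$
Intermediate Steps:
$m{\left(O,A \right)} = A O$
$Y{\left(W \right)} = 8 - \frac{2 W}{109}$ ($Y{\left(W \right)} = 8 - \frac{W + W}{W - \left(-109 + W\right)} = 8 - \frac{2 W}{109}$)
$\frac{22260}{-18843} + \frac{m{\left(Z,223 \right)}}{Y{\left(-93 \right)}} = \frac{22260}{-18843} + \frac{223 \left(-85\right)}{8 - - \frac{186}{109}} = 22260 \left(- \frac{1}{18843}\right) - \frac{18955}{8 + \frac{186}{109}} = - \frac{7420}{6281} - \frac{18955}{\frac{1058}{109}} = - \frac{7420}{6281} - \frac{2066095}{1058} = - \frac{12984993055}{6645298}$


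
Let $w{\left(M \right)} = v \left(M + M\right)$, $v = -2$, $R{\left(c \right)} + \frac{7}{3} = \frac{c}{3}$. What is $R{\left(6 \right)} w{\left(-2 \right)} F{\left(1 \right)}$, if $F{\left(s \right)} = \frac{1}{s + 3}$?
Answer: $- \frac{2}{3} \approx -0.66667$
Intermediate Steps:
$R{\left(c \right)} = - \frac{7}{3} + \frac{c}{3}$
$F{\left(s \right)} = \frac{1}{3 + s}$
$w{\left(M \right)} = - 4 M$ ($w{\left(M \right)} = - 2 \left(M + M\right) = - 2 \cdot 2 M = - 4 M$)
$R{\left(6 \right)} w{\left(-2 \right)} F{\left(1 \right)} = \frac{\left(- \frac{7}{3} + \frac{1}{3} \cdot 6\right) \left(\left(-4\right) \left(-2\right)\right)}{3 + 1} = \frac{\left(- \frac{7}{3} + 2\right) 8}{4} = \left(- \frac{1}{3}\right) 8 \cdot \frac{1}{4} = \left(- \frac{8}{3}\right) \frac{1}{4} = - \frac{2}{3}$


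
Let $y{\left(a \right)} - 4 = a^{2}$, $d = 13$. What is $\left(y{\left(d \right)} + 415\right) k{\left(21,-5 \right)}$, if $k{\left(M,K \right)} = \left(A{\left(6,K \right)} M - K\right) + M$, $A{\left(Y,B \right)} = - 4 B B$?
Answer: $-1219512$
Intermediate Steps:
$A{\left(Y,B \right)} = - 4 B^{2}$
$k{\left(M,K \right)} = M - K - 4 M K^{2}$ ($k{\left(M,K \right)} = \left(- 4 K^{2} M - K\right) + M = \left(- 4 M K^{2} - K\right) + M = \left(- K - 4 M K^{2}\right) + M = M - K - 4 M K^{2}$)
$y{\left(a \right)} = 4 + a^{2}$
$\left(y{\left(d \right)} + 415\right) k{\left(21,-5 \right)} = \left(\left(4 + 13^{2}\right) + 415\right) \left(21 - -5 - 84 \left(-5\right)^{2}\right) = \left(\left(4 + 169\right) + 415\right) \left(21 + 5 - 84 \cdot 25\right) = \left(173 + 415\right) \left(21 + 5 - 2100\right) = 588 \left(-2074\right) = -1219512$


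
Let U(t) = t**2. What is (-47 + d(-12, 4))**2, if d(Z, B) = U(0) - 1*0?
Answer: 2209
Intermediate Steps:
d(Z, B) = 0 (d(Z, B) = 0**2 - 1*0 = 0 + 0 = 0)
(-47 + d(-12, 4))**2 = (-47 + 0)**2 = (-47)**2 = 2209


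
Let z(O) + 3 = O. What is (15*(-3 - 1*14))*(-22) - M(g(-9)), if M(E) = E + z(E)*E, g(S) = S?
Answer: 5511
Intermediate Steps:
z(O) = -3 + O
M(E) = E + E*(-3 + E) (M(E) = E + (-3 + E)*E = E + E*(-3 + E))
(15*(-3 - 1*14))*(-22) - M(g(-9)) = (15*(-3 - 1*14))*(-22) - (-9)*(-2 - 9) = (15*(-3 - 14))*(-22) - (-9)*(-11) = (15*(-17))*(-22) - 1*99 = -255*(-22) - 99 = 5610 - 99 = 5511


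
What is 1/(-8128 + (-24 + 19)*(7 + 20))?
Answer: -1/8263 ≈ -0.00012102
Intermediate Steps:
1/(-8128 + (-24 + 19)*(7 + 20)) = 1/(-8128 - 5*27) = 1/(-8128 - 135) = 1/(-8263) = -1/8263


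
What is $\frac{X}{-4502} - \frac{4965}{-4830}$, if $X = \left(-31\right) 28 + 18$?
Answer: $\frac{881931}{724822} \approx 1.2168$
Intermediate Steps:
$X = -850$ ($X = -868 + 18 = -850$)
$\frac{X}{-4502} - \frac{4965}{-4830} = - \frac{850}{-4502} - \frac{4965}{-4830} = \left(-850\right) \left(- \frac{1}{4502}\right) - - \frac{331}{322} = \frac{425}{2251} + \frac{331}{322} = \frac{881931}{724822}$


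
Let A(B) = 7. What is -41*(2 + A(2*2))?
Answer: -369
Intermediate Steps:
-41*(2 + A(2*2)) = -41*(2 + 7) = -41*9 = -369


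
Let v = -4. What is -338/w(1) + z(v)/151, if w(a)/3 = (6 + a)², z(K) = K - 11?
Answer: -53243/22197 ≈ -2.3987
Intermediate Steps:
z(K) = -11 + K
w(a) = 3*(6 + a)²
-338/w(1) + z(v)/151 = -338*1/(3*(6 + 1)²) + (-11 - 4)/151 = -338/(3*7²) - 15*1/151 = -338/(3*49) - 15/151 = -338/147 - 15/151 = -53243/22197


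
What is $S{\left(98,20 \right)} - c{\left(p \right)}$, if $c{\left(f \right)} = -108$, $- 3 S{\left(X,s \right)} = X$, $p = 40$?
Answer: $\frac{226}{3} \approx 75.333$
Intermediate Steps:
$S{\left(X,s \right)} = - \frac{X}{3}$
$S{\left(98,20 \right)} - c{\left(p \right)} = \left(- \frac{1}{3}\right) 98 - -108 = - \frac{98}{3} + 108 = \frac{226}{3}$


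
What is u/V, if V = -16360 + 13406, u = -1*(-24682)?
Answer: -1763/211 ≈ -8.3555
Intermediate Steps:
u = 24682
V = -2954
u/V = 24682/(-2954) = 24682*(-1/2954) = -1763/211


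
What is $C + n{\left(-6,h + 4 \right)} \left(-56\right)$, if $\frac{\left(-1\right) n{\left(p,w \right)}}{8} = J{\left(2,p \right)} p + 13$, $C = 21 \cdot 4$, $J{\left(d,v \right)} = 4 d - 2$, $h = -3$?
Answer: $-10220$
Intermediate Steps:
$J{\left(d,v \right)} = -2 + 4 d$
$C = 84$
$n{\left(p,w \right)} = -104 - 48 p$ ($n{\left(p,w \right)} = - 8 \left(\left(-2 + 4 \cdot 2\right) p + 13\right) = - 8 \left(\left(-2 + 8\right) p + 13\right) = - 8 \left(6 p + 13\right) = - 8 \left(13 + 6 p\right) = -104 - 48 p$)
$C + n{\left(-6,h + 4 \right)} \left(-56\right) = 84 + \left(-104 - -288\right) \left(-56\right) = 84 + \left(-104 + 288\right) \left(-56\right) = 84 + 184 \left(-56\right) = 84 - 10304 = -10220$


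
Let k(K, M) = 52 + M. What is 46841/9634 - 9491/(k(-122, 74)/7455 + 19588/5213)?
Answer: -42221547998168/16823415853 ≈ -2509.7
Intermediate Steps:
46841/9634 - 9491/(k(-122, 74)/7455 + 19588/5213) = 46841/9634 - 9491/((52 + 74)/7455 + 19588/5213) = 46841*(1/9634) - 9491/(126*(1/7455) + 19588*(1/5213)) = 46841/9634 - 9491/(6/355 + 19588/5213) = 46841/9634 - 9491/6985018/1850615 = 46841/9634 - 9491*1850615/6985018 = 46841/9634 - 17564186965/6985018 = -42221547998168/16823415853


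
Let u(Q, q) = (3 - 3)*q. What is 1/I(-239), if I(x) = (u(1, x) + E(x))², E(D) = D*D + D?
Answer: 1/3235561924 ≈ 3.0907e-10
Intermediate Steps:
E(D) = D + D² (E(D) = D² + D = D + D²)
u(Q, q) = 0 (u(Q, q) = 0*q = 0)
I(x) = x²*(1 + x)² (I(x) = (0 + x*(1 + x))² = (x*(1 + x))² = x²*(1 + x)²)
1/I(-239) = 1/((-239)²*(1 - 239)²) = 1/(57121*(-238)²) = 1/(57121*56644) = 1/3235561924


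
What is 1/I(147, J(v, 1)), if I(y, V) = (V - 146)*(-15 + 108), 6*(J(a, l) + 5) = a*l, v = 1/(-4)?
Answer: -8/112375 ≈ -7.1190e-5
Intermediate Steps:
v = -¼ ≈ -0.25000
J(a, l) = -5 + a*l/6 (J(a, l) = -5 + (a*l)/6 = -5 + a*l/6)
I(y, V) = -13578 + 93*V (I(y, V) = (-146 + V)*93 = -13578 + 93*V)
1/I(147, J(v, 1)) = 1/(-13578 + 93*(-5 + (⅙)*(-¼)*1)) = 1/(-13578 + 93*(-5 - 1/24)) = 1/(-13578 + 93*(-121/24)) = 1/(-13578 - 3751/8) = 1/(-112375/8) = -8/112375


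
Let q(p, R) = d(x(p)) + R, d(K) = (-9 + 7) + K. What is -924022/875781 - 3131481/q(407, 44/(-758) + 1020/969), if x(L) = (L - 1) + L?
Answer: -19754084652010667/5120843017113 ≈ -3857.6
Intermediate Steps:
x(L) = -1 + 2*L (x(L) = (-1 + L) + L = -1 + 2*L)
d(K) = -2 + K
q(p, R) = -3 + R + 2*p (q(p, R) = (-2 + (-1 + 2*p)) + R = (-3 + 2*p) + R = -3 + R + 2*p)
-924022/875781 - 3131481/q(407, 44/(-758) + 1020/969) = -924022/875781 - 3131481/(-3 + (44/(-758) + 1020/969) + 2*407) = -924022*1/875781 - 3131481/(-3 + (44*(-1/758) + 1020*(1/969)) + 814) = -924022/875781 - 3131481/(-3 + (-22/379 + 20/19) + 814) = -924022/875781 - 3131481/(-3 + 7162/7201 + 814) = -924022/875781 - 3131481/5847173/7201 = -924022/875781 - 3131481*7201/5847173 = -924022/875781 - 22549794681/5847173 = -19754084652010667/5120843017113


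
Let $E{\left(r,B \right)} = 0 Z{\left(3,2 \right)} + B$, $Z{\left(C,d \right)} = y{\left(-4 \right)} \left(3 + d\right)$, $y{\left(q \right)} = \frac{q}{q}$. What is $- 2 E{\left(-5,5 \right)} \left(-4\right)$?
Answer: $40$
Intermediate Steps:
$y{\left(q \right)} = 1$
$Z{\left(C,d \right)} = 3 + d$ ($Z{\left(C,d \right)} = 1 \left(3 + d\right) = 3 + d$)
$E{\left(r,B \right)} = B$ ($E{\left(r,B \right)} = 0 \left(3 + 2\right) + B = 0 \cdot 5 + B = 0 + B = B$)
$- 2 E{\left(-5,5 \right)} \left(-4\right) = \left(-2\right) 5 \left(-4\right) = \left(-10\right) \left(-4\right) = 40$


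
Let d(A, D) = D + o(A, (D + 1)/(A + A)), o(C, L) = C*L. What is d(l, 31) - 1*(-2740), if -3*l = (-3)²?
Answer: 2787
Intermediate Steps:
l = -3 (l = -⅓*(-3)² = -⅓*9 = -3)
d(A, D) = ½ + 3*D/2 (d(A, D) = D + A*((D + 1)/(A + A)) = D + A*((1 + D)/((2*A))) = D + A*((1 + D)*(1/(2*A))) = D + A*((1 + D)/(2*A)) = D + (½ + D/2) = ½ + 3*D/2)
d(l, 31) - 1*(-2740) = (½ + (3/2)*31) - 1*(-2740) = (½ + 93/2) + 2740 = 47 + 2740 = 2787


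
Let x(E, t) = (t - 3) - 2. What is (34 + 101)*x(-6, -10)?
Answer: -2025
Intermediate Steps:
x(E, t) = -5 + t (x(E, t) = (-3 + t) - 2 = -5 + t)
(34 + 101)*x(-6, -10) = (34 + 101)*(-5 - 10) = 135*(-15) = -2025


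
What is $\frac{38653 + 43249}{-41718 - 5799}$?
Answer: $- \frac{81902}{47517} \approx -1.7236$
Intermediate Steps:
$\frac{38653 + 43249}{-41718 - 5799} = \frac{81902}{-47517} = 81902 \left(- \frac{1}{47517}\right) = - \frac{81902}{47517}$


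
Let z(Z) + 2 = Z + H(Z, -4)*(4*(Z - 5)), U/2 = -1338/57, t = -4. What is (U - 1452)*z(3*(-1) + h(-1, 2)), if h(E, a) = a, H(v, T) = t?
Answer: -2648640/19 ≈ -1.3940e+5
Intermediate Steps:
H(v, T) = -4
U = -892/19 (U = 2*(-1338/57) = 2*(-1338*1/57) = 2*(-446/19) = -892/19 ≈ -46.947)
z(Z) = 78 - 15*Z (z(Z) = -2 + (Z - 16*(Z - 5)) = -2 + (Z - 16*(-5 + Z)) = -2 + (Z - 4*(-20 + 4*Z)) = -2 + (Z + (80 - 16*Z)) = -2 + (80 - 15*Z) = 78 - 15*Z)
(U - 1452)*z(3*(-1) + h(-1, 2)) = (-892/19 - 1452)*(78 - 15*(3*(-1) + 2)) = -28480*(78 - 15*(-3 + 2))/19 = -28480*(78 - 15*(-1))/19 = -28480*(78 + 15)/19 = -28480/19*93 = -2648640/19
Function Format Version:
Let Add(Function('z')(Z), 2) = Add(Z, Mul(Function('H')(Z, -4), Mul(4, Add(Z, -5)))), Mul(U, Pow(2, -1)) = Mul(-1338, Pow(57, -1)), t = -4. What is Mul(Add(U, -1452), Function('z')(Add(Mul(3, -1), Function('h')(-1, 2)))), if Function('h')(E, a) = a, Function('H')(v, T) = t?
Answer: Rational(-2648640, 19) ≈ -1.3940e+5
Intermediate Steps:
Function('H')(v, T) = -4
U = Rational(-892, 19) (U = Mul(2, Mul(-1338, Pow(57, -1))) = Mul(2, Mul(-1338, Rational(1, 57))) = Mul(2, Rational(-446, 19)) = Rational(-892, 19) ≈ -46.947)
Function('z')(Z) = Add(78, Mul(-15, Z)) (Function('z')(Z) = Add(-2, Add(Z, Mul(-4, Mul(4, Add(Z, -5))))) = Add(-2, Add(Z, Mul(-4, Mul(4, Add(-5, Z))))) = Add(-2, Add(Z, Mul(-4, Add(-20, Mul(4, Z))))) = Add(-2, Add(Z, Add(80, Mul(-16, Z)))) = Add(-2, Add(80, Mul(-15, Z))) = Add(78, Mul(-15, Z)))
Mul(Add(U, -1452), Function('z')(Add(Mul(3, -1), Function('h')(-1, 2)))) = Mul(Add(Rational(-892, 19), -1452), Add(78, Mul(-15, Add(Mul(3, -1), 2)))) = Mul(Rational(-28480, 19), Add(78, Mul(-15, Add(-3, 2)))) = Mul(Rational(-28480, 19), Add(78, Mul(-15, -1))) = Mul(Rational(-28480, 19), Add(78, 15)) = Mul(Rational(-28480, 19), 93) = Rational(-2648640, 19)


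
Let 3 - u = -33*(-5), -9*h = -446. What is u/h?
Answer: -729/223 ≈ -3.2691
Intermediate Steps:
h = 446/9 (h = -⅑*(-446) = 446/9 ≈ 49.556)
u = -162 (u = 3 - (-33)*(-5) = 3 - 1*165 = 3 - 165 = -162)
u/h = -162/446/9 = -162*9/446 = -729/223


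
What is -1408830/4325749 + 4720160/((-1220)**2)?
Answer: 229016560348/80480560145 ≈ 2.8456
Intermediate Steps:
-1408830/4325749 + 4720160/((-1220)**2) = -1408830*1/4325749 + 4720160/1488400 = -1408830/4325749 + 4720160*(1/1488400) = -1408830/4325749 + 59002/18605 = 229016560348/80480560145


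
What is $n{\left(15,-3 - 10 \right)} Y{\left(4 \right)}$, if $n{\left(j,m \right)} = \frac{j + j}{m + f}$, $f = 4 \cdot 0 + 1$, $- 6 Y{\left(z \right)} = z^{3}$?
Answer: $\frac{80}{3} \approx 26.667$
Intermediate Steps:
$Y{\left(z \right)} = - \frac{z^{3}}{6}$
$f = 1$ ($f = 0 + 1 = 1$)
$n{\left(j,m \right)} = \frac{2 j}{1 + m}$ ($n{\left(j,m \right)} = \frac{j + j}{m + 1} = \frac{2 j}{1 + m}$)
$n{\left(15,-3 - 10 \right)} Y{\left(4 \right)} = 2 \cdot 15 \frac{1}{1 - 13} \left(- \frac{4^{3}}{6}\right) = 2 \cdot 15 \frac{1}{1 - 13} \left(\left(- \frac{1}{6}\right) 64\right) = 2 \cdot 15 \frac{1}{1 - 13} \left(- \frac{32}{3}\right) = 2 \cdot 15 \frac{1}{-12} \left(- \frac{32}{3}\right) = 2 \cdot 15 \left(- \frac{1}{12}\right) \left(- \frac{32}{3}\right) = \left(- \frac{5}{2}\right) \left(- \frac{32}{3}\right) = \frac{80}{3}$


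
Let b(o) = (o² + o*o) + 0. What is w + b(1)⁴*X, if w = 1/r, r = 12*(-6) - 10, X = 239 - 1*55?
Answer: 241407/82 ≈ 2944.0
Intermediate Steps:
X = 184 (X = 239 - 55 = 184)
b(o) = 2*o² (b(o) = (o² + o²) + 0 = 2*o² + 0 = 2*o²)
r = -82 (r = -72 - 10 = -82)
w = -1/82 (w = 1/(-82) = -1/82 ≈ -0.012195)
w + b(1)⁴*X = -1/82 + (2*1²)⁴*184 = -1/82 + (2*1)⁴*184 = -1/82 + 2⁴*184 = -1/82 + 16*184 = -1/82 + 2944 = 241407/82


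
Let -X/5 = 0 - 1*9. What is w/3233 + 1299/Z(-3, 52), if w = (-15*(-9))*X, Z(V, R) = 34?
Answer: 4406217/109922 ≈ 40.085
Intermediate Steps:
X = 45 (X = -5*(0 - 1*9) = -5*(0 - 9) = -5*(-9) = 45)
w = 6075 (w = -15*(-9)*45 = 135*45 = 6075)
w/3233 + 1299/Z(-3, 52) = 6075/3233 + 1299/34 = 4406217/109922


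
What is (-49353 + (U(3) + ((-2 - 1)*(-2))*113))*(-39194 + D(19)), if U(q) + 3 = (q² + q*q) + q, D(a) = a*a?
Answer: 1889497281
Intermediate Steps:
D(a) = a²
U(q) = -3 + q + 2*q² (U(q) = -3 + ((q² + q*q) + q) = -3 + ((q² + q²) + q) = -3 + (2*q² + q) = -3 + (q + 2*q²) = -3 + q + 2*q²)
(-49353 + (U(3) + ((-2 - 1)*(-2))*113))*(-39194 + D(19)) = (-49353 + ((-3 + 3 + 2*3²) + ((-2 - 1)*(-2))*113))*(-39194 + 19²) = (-49353 + ((-3 + 3 + 2*9) - 3*(-2)*113))*(-39194 + 361) = (-49353 + ((-3 + 3 + 18) + 6*113))*(-38833) = (-49353 + (18 + 678))*(-38833) = (-49353 + 696)*(-38833) = -48657*(-38833) = 1889497281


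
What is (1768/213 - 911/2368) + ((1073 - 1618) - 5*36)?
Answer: -361685819/504384 ≈ -717.08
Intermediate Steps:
(1768/213 - 911/2368) + ((1073 - 1618) - 5*36) = (1768*(1/213) - 911*1/2368) + (-545 - 180) = (1768/213 - 911/2368) - 725 = 3992581/504384 - 725 = -361685819/504384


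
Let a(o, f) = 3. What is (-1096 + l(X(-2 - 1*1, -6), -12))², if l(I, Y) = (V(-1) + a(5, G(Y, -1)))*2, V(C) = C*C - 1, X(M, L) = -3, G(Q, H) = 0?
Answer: 1188100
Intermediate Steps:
V(C) = -1 + C² (V(C) = C² - 1 = -1 + C²)
l(I, Y) = 6 (l(I, Y) = ((-1 + (-1)²) + 3)*2 = ((-1 + 1) + 3)*2 = (0 + 3)*2 = 3*2 = 6)
(-1096 + l(X(-2 - 1*1, -6), -12))² = (-1096 + 6)² = (-1090)² = 1188100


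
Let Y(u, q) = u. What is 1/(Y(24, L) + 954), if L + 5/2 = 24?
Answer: 1/978 ≈ 0.0010225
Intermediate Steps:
L = 43/2 (L = -5/2 + 24 = 43/2 ≈ 21.500)
1/(Y(24, L) + 954) = 1/(24 + 954) = 1/978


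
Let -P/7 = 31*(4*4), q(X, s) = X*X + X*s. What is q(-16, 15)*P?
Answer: -55552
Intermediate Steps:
q(X, s) = X² + X*s
P = -3472 (P = -217*4*4 = -217*16 = -7*496 = -3472)
q(-16, 15)*P = -16*(-16 + 15)*(-3472) = -16*(-1)*(-3472) = 16*(-3472) = -55552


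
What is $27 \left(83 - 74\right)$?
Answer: $243$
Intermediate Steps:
$27 \left(83 - 74\right) = 27 \cdot 9 = 243$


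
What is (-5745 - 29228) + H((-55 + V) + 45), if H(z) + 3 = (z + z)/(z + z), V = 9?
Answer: -34975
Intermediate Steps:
H(z) = -2 (H(z) = -3 + (z + z)/(z + z) = -3 + (2*z)/((2*z)) = -3 + (2*z)*(1/(2*z)) = -3 + 1 = -2)
(-5745 - 29228) + H((-55 + V) + 45) = (-5745 - 29228) - 2 = -34973 - 2 = -34975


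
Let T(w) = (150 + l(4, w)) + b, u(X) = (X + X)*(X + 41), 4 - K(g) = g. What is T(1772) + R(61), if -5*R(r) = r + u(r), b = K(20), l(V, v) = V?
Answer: -2363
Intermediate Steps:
K(g) = 4 - g
b = -16 (b = 4 - 1*20 = 4 - 20 = -16)
u(X) = 2*X*(41 + X) (u(X) = (2*X)*(41 + X) = 2*X*(41 + X))
T(w) = 138 (T(w) = (150 + 4) - 16 = 154 - 16 = 138)
R(r) = -r/5 - 2*r*(41 + r)/5 (R(r) = -(r + 2*r*(41 + r))/5 = -r/5 - 2*r*(41 + r)/5)
T(1772) + R(61) = 138 + (⅕)*61*(-83 - 2*61) = 138 + (⅕)*61*(-83 - 122) = 138 + (⅕)*61*(-205) = 138 - 2501 = -2363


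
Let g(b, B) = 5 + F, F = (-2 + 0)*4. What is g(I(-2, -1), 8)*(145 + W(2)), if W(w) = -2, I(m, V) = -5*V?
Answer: -429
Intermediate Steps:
F = -8 (F = -2*4 = -8)
g(b, B) = -3 (g(b, B) = 5 - 8 = -3)
g(I(-2, -1), 8)*(145 + W(2)) = -3*(145 - 2) = -3*143 = -429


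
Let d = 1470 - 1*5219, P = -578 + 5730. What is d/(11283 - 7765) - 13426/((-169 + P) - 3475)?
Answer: -6610770/663143 ≈ -9.9688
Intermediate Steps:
P = 5152
d = -3749 (d = 1470 - 5219 = -3749)
d/(11283 - 7765) - 13426/((-169 + P) - 3475) = -3749/(11283 - 7765) - 13426/((-169 + 5152) - 3475) = -3749/3518 - 13426/(4983 - 3475) = -3749*1/3518 - 13426/1508 = -3749/3518 - 13426*1/1508 = -3749/3518 - 6713/754 = -6610770/663143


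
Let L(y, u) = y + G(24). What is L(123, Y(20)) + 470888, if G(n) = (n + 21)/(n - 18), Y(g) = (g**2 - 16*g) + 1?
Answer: 942037/2 ≈ 4.7102e+5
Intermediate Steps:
Y(g) = 1 + g**2 - 16*g
G(n) = (21 + n)/(-18 + n)
L(y, u) = 15/2 + y (L(y, u) = y + (21 + 24)/(-18 + 24) = y + 45/6 = y + (1/6)*45 = y + 15/2 = 15/2 + y)
L(123, Y(20)) + 470888 = (15/2 + 123) + 470888 = 261/2 + 470888 = 942037/2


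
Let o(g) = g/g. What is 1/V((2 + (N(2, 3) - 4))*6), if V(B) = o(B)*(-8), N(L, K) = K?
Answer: -⅛ ≈ -0.12500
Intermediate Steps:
o(g) = 1
V(B) = -8 (V(B) = 1*(-8) = -8)
1/V((2 + (N(2, 3) - 4))*6) = 1/(-8) = -⅛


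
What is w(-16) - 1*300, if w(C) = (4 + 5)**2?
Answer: -219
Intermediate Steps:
w(C) = 81 (w(C) = 9**2 = 81)
w(-16) - 1*300 = 81 - 1*300 = 81 - 300 = -219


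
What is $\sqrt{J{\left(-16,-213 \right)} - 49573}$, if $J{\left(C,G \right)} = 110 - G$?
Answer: $5 i \sqrt{1970} \approx 221.92 i$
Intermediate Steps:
$\sqrt{J{\left(-16,-213 \right)} - 49573} = \sqrt{\left(110 - -213\right) - 49573} = \sqrt{\left(110 + 213\right) - 49573} = \sqrt{323 - 49573} = \sqrt{-49250} = 5 i \sqrt{1970}$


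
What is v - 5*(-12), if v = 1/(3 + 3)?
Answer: 361/6 ≈ 60.167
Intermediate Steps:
v = ⅙ (v = 1/6 = ⅙ ≈ 0.16667)
v - 5*(-12) = ⅙ - 5*(-12) = ⅙ + 60 = 361/6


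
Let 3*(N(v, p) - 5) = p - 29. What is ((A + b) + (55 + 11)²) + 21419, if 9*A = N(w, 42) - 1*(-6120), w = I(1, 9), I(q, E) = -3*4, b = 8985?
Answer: 956908/27 ≈ 35441.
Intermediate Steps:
I(q, E) = -12
w = -12
N(v, p) = -14/3 + p/3 (N(v, p) = 5 + (p - 29)/3 = 5 + (-29 + p)/3 = 5 + (-29/3 + p/3) = -14/3 + p/3)
A = 18388/27 (A = ((-14/3 + (⅓)*42) - 1*(-6120))/9 = ((-14/3 + 14) + 6120)/9 = (28/3 + 6120)/9 = (⅑)*(18388/3) = 18388/27 ≈ 681.04)
((A + b) + (55 + 11)²) + 21419 = ((18388/27 + 8985) + (55 + 11)²) + 21419 = (260983/27 + 66²) + 21419 = (260983/27 + 4356) + 21419 = 378595/27 + 21419 = 956908/27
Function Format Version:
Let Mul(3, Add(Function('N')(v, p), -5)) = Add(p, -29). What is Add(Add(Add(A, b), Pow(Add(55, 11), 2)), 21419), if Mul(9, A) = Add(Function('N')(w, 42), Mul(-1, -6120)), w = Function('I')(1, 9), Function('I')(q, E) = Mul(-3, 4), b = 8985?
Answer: Rational(956908, 27) ≈ 35441.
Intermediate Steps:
Function('I')(q, E) = -12
w = -12
Function('N')(v, p) = Add(Rational(-14, 3), Mul(Rational(1, 3), p)) (Function('N')(v, p) = Add(5, Mul(Rational(1, 3), Add(p, -29))) = Add(5, Mul(Rational(1, 3), Add(-29, p))) = Add(5, Add(Rational(-29, 3), Mul(Rational(1, 3), p))) = Add(Rational(-14, 3), Mul(Rational(1, 3), p)))
A = Rational(18388, 27) (A = Mul(Rational(1, 9), Add(Add(Rational(-14, 3), Mul(Rational(1, 3), 42)), Mul(-1, -6120))) = Mul(Rational(1, 9), Add(Add(Rational(-14, 3), 14), 6120)) = Mul(Rational(1, 9), Add(Rational(28, 3), 6120)) = Mul(Rational(1, 9), Rational(18388, 3)) = Rational(18388, 27) ≈ 681.04)
Add(Add(Add(A, b), Pow(Add(55, 11), 2)), 21419) = Add(Add(Add(Rational(18388, 27), 8985), Pow(Add(55, 11), 2)), 21419) = Add(Add(Rational(260983, 27), Pow(66, 2)), 21419) = Add(Add(Rational(260983, 27), 4356), 21419) = Add(Rational(378595, 27), 21419) = Rational(956908, 27)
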